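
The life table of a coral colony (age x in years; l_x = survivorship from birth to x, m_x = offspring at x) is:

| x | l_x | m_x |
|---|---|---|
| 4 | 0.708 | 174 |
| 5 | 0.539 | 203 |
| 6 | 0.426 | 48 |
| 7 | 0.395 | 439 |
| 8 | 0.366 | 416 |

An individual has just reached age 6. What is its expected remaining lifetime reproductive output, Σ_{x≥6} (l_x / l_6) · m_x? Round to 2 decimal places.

l_6 = 0.426. Conditional survival from age 6 to x is l_x / l_6.
  x=6: (0.426/0.426) × 48 = 48.0000
  x=7: (0.395/0.426) × 439 = 407.0540
  x=8: (0.366/0.426) × 416 = 357.4085
Sum = 48.0000 + 407.0540 + 357.4085 = 812.4624

812.46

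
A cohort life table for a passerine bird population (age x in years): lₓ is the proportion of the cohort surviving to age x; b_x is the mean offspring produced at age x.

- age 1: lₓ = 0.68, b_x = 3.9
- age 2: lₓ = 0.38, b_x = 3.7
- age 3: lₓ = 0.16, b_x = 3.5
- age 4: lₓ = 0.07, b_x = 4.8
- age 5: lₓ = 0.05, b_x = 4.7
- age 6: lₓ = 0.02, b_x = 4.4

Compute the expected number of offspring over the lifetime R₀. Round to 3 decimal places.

5.277

R₀ = Σ lₓ b_x:
  age 1: 0.68 × 3.9 = 2.6520
  age 2: 0.38 × 3.7 = 1.4060
  age 3: 0.16 × 3.5 = 0.5600
  age 4: 0.07 × 4.8 = 0.3360
  age 5: 0.05 × 4.7 = 0.2350
  age 6: 0.02 × 4.4 = 0.0880
R₀ = 2.6520 + 1.4060 + 0.5600 + 0.3360 + 0.2350 + 0.0880 = 5.2770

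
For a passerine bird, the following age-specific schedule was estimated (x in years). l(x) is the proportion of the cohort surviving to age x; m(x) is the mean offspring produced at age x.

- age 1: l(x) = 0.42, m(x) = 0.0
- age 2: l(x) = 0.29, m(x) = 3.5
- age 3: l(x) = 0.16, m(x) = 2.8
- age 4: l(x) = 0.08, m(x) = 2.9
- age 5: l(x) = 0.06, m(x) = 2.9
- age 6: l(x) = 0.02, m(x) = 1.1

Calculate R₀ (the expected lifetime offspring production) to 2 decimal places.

1.89

R₀ = Σ l(x) m(x):
  age 1: 0.42 × 0.0 = 0.0000
  age 2: 0.29 × 3.5 = 1.0150
  age 3: 0.16 × 2.8 = 0.4480
  age 4: 0.08 × 2.9 = 0.2320
  age 5: 0.06 × 2.9 = 0.1740
  age 6: 0.02 × 1.1 = 0.0220
R₀ = 0.0000 + 1.0150 + 0.4480 + 0.2320 + 0.1740 + 0.0220 = 1.8910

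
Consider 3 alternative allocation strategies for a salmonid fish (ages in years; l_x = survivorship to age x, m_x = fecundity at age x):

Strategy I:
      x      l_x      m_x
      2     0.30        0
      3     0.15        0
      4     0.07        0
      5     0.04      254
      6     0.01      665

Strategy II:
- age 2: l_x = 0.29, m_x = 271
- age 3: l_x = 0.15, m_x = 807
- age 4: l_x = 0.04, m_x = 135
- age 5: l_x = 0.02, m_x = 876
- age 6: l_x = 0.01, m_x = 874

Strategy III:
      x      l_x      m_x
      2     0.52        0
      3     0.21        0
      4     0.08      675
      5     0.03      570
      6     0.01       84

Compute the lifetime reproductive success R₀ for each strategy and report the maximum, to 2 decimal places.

231.30

Strategy I: R₀ = 0.30×0 + 0.15×0 + 0.07×0 + 0.04×254 + 0.01×665 = 16.8100
Strategy II: R₀ = 0.29×271 + 0.15×807 + 0.04×135 + 0.02×876 + 0.01×874 = 231.3000
Strategy III: R₀ = 0.52×0 + 0.21×0 + 0.08×675 + 0.03×570 + 0.01×84 = 71.9400
Highest R₀: strategy II with 231.3000.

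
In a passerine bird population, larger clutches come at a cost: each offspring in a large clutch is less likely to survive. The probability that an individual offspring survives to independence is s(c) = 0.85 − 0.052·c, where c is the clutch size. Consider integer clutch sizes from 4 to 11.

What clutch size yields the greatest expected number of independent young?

8

Expected independent young = c × s(c):
  c=4: 4 × 0.642 = 2.568
  c=5: 5 × 0.590 = 2.950
  c=6: 6 × 0.538 = 3.228
  c=7: 7 × 0.486 = 3.402
  c=8: 8 × 0.434 = 3.472
  c=9: 9 × 0.382 = 3.438
  c=10: 10 × 0.330 = 3.300
  c=11: 11 × 0.278 = 3.058
Maximum at c = 8 (3.472 independent young).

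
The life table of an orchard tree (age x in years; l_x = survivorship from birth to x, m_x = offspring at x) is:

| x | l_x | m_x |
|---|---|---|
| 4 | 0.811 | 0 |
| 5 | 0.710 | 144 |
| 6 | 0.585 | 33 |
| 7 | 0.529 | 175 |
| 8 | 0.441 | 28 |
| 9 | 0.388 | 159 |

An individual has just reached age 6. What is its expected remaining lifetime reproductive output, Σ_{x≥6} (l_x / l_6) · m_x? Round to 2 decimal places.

317.81

l_6 = 0.585. Conditional survival from age 6 to x is l_x / l_6.
  x=6: (0.585/0.585) × 33 = 33.0000
  x=7: (0.529/0.585) × 175 = 158.2479
  x=8: (0.441/0.585) × 28 = 21.1077
  x=9: (0.388/0.585) × 159 = 105.4564
Sum = 33.0000 + 158.2479 + 21.1077 + 105.4564 = 317.8120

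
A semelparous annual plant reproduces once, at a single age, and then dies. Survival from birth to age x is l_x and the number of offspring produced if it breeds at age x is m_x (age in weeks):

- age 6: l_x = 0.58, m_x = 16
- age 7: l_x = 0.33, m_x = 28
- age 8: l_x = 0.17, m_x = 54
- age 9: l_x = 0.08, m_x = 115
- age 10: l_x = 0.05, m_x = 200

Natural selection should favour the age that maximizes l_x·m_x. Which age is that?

10

Expected offspring if breeding at age x = l_x × m_x:
  age 6: 0.58 × 16 = 9.280
  age 7: 0.33 × 28 = 9.240
  age 8: 0.17 × 54 = 9.180
  age 9: 0.08 × 115 = 9.200
  age 10: 0.05 × 200 = 10.000
Maximum at age 10 (10.000).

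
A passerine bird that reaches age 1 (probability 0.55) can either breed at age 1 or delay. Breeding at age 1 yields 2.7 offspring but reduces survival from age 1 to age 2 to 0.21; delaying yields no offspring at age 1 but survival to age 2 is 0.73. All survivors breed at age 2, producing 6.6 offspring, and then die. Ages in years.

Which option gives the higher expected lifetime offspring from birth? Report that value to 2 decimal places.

breed at age 1: R₀ = 0.55 × (2.7 + 0.21 × 6.6) = 0.55 × 4.0860 = 2.2473
delay to age 2: R₀ = 0.55 × (0.73 × 6.6) = 0.55 × 4.8180 = 2.6499
Higher: delay to age 2 (2.6499).

2.65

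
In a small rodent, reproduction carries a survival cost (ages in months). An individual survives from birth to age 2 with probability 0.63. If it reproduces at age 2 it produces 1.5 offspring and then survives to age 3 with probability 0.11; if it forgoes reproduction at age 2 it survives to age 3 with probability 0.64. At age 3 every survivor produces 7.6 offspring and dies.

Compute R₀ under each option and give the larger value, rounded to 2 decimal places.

breed at age 2: R₀ = 0.63 × (1.5 + 0.11 × 7.6) = 0.63 × 2.3360 = 1.4717
delay to age 3: R₀ = 0.63 × (0.64 × 7.6) = 0.63 × 4.8640 = 3.0643
Higher: delay to age 3 (3.0643).

3.06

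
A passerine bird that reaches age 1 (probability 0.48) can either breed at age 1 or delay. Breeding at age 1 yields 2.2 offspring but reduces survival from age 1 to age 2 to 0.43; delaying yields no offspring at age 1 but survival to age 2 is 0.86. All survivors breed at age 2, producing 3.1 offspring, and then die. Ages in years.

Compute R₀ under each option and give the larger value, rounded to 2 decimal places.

breed at age 1: R₀ = 0.48 × (2.2 + 0.43 × 3.1) = 0.48 × 3.5330 = 1.6958
delay to age 2: R₀ = 0.48 × (0.86 × 3.1) = 0.48 × 2.6660 = 1.2797
Higher: breed at age 1 (1.6958).

1.70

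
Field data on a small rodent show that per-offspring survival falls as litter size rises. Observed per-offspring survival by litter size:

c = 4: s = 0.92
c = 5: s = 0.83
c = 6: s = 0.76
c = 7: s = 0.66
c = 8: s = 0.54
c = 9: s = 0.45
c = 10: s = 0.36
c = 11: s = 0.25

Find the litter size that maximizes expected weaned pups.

7

Expected weaned pups = c × s(c):
  c=4: 4 × 0.92 = 3.680
  c=5: 5 × 0.83 = 4.150
  c=6: 6 × 0.76 = 4.560
  c=7: 7 × 0.66 = 4.620
  c=8: 8 × 0.54 = 4.320
  c=9: 9 × 0.45 = 4.050
  c=10: 10 × 0.36 = 3.600
  c=11: 11 × 0.25 = 2.750
Maximum at c = 7 (4.620 weaned pups).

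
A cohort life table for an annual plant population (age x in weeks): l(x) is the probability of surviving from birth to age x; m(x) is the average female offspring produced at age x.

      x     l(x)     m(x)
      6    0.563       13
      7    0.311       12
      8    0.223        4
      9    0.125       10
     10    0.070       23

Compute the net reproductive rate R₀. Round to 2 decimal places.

R₀ = Σ l(x) m(x):
  age 6: 0.563 × 13 = 7.3190
  age 7: 0.311 × 12 = 3.7320
  age 8: 0.223 × 4 = 0.8920
  age 9: 0.125 × 10 = 1.2500
  age 10: 0.070 × 23 = 1.6100
R₀ = 7.3190 + 3.7320 + 0.8920 + 1.2500 + 1.6100 = 14.8030

14.80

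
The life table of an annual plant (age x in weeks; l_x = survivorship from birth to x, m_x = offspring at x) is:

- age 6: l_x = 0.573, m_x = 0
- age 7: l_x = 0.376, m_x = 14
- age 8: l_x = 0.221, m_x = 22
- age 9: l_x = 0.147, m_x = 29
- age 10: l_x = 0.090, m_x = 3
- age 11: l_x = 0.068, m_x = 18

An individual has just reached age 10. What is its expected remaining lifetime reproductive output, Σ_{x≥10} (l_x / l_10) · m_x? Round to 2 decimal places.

l_10 = 0.090. Conditional survival from age 10 to x is l_x / l_10.
  x=10: (0.090/0.090) × 3 = 3.0000
  x=11: (0.068/0.090) × 18 = 13.6000
Sum = 3.0000 + 13.6000 = 16.6000

16.60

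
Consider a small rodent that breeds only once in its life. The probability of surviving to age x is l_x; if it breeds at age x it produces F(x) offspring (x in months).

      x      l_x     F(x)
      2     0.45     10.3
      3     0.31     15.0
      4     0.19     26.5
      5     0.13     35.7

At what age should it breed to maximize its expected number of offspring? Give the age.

Expected offspring if breeding at age x = l_x × F(x):
  age 2: 0.45 × 10.3 = 4.635
  age 3: 0.31 × 15.0 = 4.650
  age 4: 0.19 × 26.5 = 5.035
  age 5: 0.13 × 35.7 = 4.641
Maximum at age 4 (5.035).

4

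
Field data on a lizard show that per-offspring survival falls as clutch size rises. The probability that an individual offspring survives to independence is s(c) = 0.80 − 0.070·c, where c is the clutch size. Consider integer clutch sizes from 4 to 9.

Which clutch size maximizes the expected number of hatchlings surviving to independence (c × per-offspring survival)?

Expected hatchlings surviving to independence = c × s(c):
  c=4: 4 × 0.520 = 2.080
  c=5: 5 × 0.450 = 2.250
  c=6: 6 × 0.380 = 2.280
  c=7: 7 × 0.310 = 2.170
  c=8: 8 × 0.240 = 1.920
  c=9: 9 × 0.170 = 1.530
Maximum at c = 6 (2.280 hatchlings surviving to independence).

6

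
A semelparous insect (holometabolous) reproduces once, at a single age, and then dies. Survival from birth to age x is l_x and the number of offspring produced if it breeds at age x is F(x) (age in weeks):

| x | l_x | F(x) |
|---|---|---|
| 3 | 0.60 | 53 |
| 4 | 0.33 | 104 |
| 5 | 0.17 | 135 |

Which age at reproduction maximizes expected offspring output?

4

Expected offspring if breeding at age x = l_x × F(x):
  age 3: 0.60 × 53 = 31.800
  age 4: 0.33 × 104 = 34.320
  age 5: 0.17 × 135 = 22.950
Maximum at age 4 (34.320).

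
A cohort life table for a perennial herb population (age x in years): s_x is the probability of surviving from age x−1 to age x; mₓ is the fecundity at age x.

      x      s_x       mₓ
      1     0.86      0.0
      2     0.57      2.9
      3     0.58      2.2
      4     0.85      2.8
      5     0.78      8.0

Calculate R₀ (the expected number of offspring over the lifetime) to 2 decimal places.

Survivorship from birth: l_x = s_1·s_2·…·s_x.
  l_1 = 0.86000
  l_2 = 0.49020
  l_3 = 0.28432
  l_4 = 0.24167
  l_5 = 0.18850
R₀ = Σ l_x mₓ:
  age 1: 0.86000 × 0.0 = 0.0000
  age 2: 0.49020 × 2.9 = 1.4216
  age 3: 0.28432 × 2.2 = 0.6255
  age 4: 0.24167 × 2.8 = 0.6767
  age 5: 0.18850 × 8.0 = 1.5080
R₀ = 0.0000 + 1.4216 + 0.6255 + 0.6767 + 1.5080 = 4.2318

4.23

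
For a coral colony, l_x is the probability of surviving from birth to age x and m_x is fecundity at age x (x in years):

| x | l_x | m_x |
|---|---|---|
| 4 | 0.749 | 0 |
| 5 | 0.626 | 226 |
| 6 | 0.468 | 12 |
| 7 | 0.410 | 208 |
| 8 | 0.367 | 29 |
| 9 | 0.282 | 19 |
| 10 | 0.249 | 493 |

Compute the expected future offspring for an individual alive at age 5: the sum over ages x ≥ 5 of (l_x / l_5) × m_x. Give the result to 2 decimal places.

592.86

l_5 = 0.626. Conditional survival from age 5 to x is l_x / l_5.
  x=5: (0.626/0.626) × 226 = 226.0000
  x=6: (0.468/0.626) × 12 = 8.9712
  x=7: (0.410/0.626) × 208 = 136.2300
  x=8: (0.367/0.626) × 29 = 17.0016
  x=9: (0.282/0.626) × 19 = 8.5591
  x=10: (0.249/0.626) × 493 = 196.0974
Sum = 226.0000 + 8.9712 + 136.2300 + 17.0016 + 8.5591 + 196.0974 = 592.8594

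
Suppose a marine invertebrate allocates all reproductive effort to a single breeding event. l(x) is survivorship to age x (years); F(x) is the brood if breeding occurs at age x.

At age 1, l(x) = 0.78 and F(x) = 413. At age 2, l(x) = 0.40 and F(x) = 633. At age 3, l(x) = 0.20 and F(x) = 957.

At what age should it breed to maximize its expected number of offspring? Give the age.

1

Expected offspring if breeding at age x = l(x) × F(x):
  age 1: 0.78 × 413 = 322.140
  age 2: 0.40 × 633 = 253.200
  age 3: 0.20 × 957 = 191.400
Maximum at age 1 (322.140).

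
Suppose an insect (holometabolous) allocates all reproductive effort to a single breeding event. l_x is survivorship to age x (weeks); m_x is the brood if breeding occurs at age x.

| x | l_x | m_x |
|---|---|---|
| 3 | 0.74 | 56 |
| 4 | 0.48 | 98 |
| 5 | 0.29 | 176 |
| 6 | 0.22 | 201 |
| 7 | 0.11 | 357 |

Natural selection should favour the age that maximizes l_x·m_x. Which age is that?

5

Expected offspring if breeding at age x = l_x × m_x:
  age 3: 0.74 × 56 = 41.440
  age 4: 0.48 × 98 = 47.040
  age 5: 0.29 × 176 = 51.040
  age 6: 0.22 × 201 = 44.220
  age 7: 0.11 × 357 = 39.270
Maximum at age 5 (51.040).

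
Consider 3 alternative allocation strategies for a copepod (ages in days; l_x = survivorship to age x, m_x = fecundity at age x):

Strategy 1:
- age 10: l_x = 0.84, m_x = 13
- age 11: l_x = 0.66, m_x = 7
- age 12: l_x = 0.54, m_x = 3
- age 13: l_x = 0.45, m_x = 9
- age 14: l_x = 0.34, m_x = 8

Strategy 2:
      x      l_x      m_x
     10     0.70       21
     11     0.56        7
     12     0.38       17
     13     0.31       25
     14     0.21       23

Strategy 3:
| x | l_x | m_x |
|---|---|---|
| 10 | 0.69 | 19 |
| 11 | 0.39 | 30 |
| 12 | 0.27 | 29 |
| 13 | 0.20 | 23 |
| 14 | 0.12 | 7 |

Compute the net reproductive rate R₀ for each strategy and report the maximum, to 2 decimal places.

38.08

Strategy 1: R₀ = 0.84×13 + 0.66×7 + 0.54×3 + 0.45×9 + 0.34×8 = 23.9300
Strategy 2: R₀ = 0.70×21 + 0.56×7 + 0.38×17 + 0.31×25 + 0.21×23 = 37.6600
Strategy 3: R₀ = 0.69×19 + 0.39×30 + 0.27×29 + 0.20×23 + 0.12×7 = 38.0800
Highest R₀: strategy 3 with 38.0800.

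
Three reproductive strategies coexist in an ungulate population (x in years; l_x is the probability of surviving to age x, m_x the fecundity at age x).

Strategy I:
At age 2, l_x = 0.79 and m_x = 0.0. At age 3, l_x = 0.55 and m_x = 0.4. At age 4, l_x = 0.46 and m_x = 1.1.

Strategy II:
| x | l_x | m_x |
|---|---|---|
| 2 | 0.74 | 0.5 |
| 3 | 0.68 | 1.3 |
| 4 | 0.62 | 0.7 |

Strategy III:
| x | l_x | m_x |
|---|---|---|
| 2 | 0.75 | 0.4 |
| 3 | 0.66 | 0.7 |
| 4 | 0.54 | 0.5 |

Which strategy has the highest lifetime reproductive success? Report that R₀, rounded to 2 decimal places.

Strategy I: R₀ = 0.79×0.0 + 0.55×0.4 + 0.46×1.1 = 0.7260
Strategy II: R₀ = 0.74×0.5 + 0.68×1.3 + 0.62×0.7 = 1.6880
Strategy III: R₀ = 0.75×0.4 + 0.66×0.7 + 0.54×0.5 = 1.0320
Highest R₀: strategy II with 1.6880.

1.69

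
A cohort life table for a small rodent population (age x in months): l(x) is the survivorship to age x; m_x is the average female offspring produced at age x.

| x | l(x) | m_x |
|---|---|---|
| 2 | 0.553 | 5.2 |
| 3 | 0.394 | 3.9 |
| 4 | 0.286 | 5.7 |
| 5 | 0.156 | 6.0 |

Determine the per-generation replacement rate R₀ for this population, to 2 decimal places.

6.98

R₀ = Σ l(x) m_x:
  age 2: 0.553 × 5.2 = 2.8756
  age 3: 0.394 × 3.9 = 1.5366
  age 4: 0.286 × 5.7 = 1.6302
  age 5: 0.156 × 6.0 = 0.9360
R₀ = 2.8756 + 1.5366 + 1.6302 + 0.9360 = 6.9784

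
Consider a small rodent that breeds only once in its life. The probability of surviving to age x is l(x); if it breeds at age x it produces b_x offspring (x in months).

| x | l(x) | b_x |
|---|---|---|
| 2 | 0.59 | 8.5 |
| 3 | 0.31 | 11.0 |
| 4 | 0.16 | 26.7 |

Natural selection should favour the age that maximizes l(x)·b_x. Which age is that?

Expected offspring if breeding at age x = l(x) × b_x:
  age 2: 0.59 × 8.5 = 5.015
  age 3: 0.31 × 11.0 = 3.410
  age 4: 0.16 × 26.7 = 4.272
Maximum at age 2 (5.015).

2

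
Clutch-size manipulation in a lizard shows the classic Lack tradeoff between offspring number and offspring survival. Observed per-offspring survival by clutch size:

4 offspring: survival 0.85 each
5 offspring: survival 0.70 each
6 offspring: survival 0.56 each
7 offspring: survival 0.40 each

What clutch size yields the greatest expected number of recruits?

Expected recruits = c × s(c):
  c=4: 4 × 0.85 = 3.400
  c=5: 5 × 0.70 = 3.500
  c=6: 6 × 0.56 = 3.360
  c=7: 7 × 0.40 = 2.800
Maximum at c = 5 (3.500 recruits).

5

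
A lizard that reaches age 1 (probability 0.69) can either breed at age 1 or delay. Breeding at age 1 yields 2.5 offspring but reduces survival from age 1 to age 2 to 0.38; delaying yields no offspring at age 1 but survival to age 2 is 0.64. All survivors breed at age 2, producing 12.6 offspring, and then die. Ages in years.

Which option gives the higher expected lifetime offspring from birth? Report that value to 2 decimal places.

breed at age 1: R₀ = 0.69 × (2.5 + 0.38 × 12.6) = 0.69 × 7.2880 = 5.0287
delay to age 2: R₀ = 0.69 × (0.64 × 12.6) = 0.69 × 8.0640 = 5.5642
Higher: delay to age 2 (5.5642).

5.56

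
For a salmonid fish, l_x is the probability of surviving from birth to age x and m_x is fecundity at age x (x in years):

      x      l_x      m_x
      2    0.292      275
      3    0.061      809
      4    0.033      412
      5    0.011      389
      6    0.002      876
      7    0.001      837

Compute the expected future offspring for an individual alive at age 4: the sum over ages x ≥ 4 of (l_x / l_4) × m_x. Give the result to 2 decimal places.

620.12

l_4 = 0.033. Conditional survival from age 4 to x is l_x / l_4.
  x=4: (0.033/0.033) × 412 = 412.0000
  x=5: (0.011/0.033) × 389 = 129.6667
  x=6: (0.002/0.033) × 876 = 53.0909
  x=7: (0.001/0.033) × 837 = 25.3636
Sum = 412.0000 + 129.6667 + 53.0909 + 25.3636 = 620.1212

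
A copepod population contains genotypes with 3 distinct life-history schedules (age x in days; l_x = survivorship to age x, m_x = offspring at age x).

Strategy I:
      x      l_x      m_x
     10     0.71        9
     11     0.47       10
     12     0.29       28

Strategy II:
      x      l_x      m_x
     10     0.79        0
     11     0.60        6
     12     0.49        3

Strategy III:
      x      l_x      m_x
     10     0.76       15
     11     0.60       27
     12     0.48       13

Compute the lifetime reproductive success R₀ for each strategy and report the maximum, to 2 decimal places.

33.84

Strategy I: R₀ = 0.71×9 + 0.47×10 + 0.29×28 = 19.2100
Strategy II: R₀ = 0.79×0 + 0.60×6 + 0.49×3 = 5.0700
Strategy III: R₀ = 0.76×15 + 0.60×27 + 0.48×13 = 33.8400
Highest R₀: strategy III with 33.8400.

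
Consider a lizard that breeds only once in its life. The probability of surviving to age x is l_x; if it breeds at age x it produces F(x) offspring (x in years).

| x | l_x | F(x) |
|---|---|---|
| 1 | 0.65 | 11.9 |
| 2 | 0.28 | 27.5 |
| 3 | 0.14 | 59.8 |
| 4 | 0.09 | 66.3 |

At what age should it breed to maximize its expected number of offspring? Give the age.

Expected offspring if breeding at age x = l_x × F(x):
  age 1: 0.65 × 11.9 = 7.735
  age 2: 0.28 × 27.5 = 7.700
  age 3: 0.14 × 59.8 = 8.372
  age 4: 0.09 × 66.3 = 5.967
Maximum at age 3 (8.372).

3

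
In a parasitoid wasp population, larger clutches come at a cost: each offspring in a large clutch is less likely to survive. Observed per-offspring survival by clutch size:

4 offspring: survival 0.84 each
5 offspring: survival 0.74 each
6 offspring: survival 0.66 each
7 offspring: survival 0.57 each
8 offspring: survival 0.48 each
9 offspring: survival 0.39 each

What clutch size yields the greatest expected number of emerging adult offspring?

Expected emerging adult offspring = c × s(c):
  c=4: 4 × 0.84 = 3.360
  c=5: 5 × 0.74 = 3.700
  c=6: 6 × 0.66 = 3.960
  c=7: 7 × 0.57 = 3.990
  c=8: 8 × 0.48 = 3.840
  c=9: 9 × 0.39 = 3.510
Maximum at c = 7 (3.990 emerging adult offspring).

7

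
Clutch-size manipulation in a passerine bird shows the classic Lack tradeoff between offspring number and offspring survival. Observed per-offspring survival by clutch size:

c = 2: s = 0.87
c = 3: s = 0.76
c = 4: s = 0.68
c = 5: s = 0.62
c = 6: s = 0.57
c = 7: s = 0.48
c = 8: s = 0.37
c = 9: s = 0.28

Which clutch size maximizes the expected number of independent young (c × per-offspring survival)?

6

Expected independent young = c × s(c):
  c=2: 2 × 0.87 = 1.740
  c=3: 3 × 0.76 = 2.280
  c=4: 4 × 0.68 = 2.720
  c=5: 5 × 0.62 = 3.100
  c=6: 6 × 0.57 = 3.420
  c=7: 7 × 0.48 = 3.360
  c=8: 8 × 0.37 = 2.960
  c=9: 9 × 0.28 = 2.520
Maximum at c = 6 (3.420 independent young).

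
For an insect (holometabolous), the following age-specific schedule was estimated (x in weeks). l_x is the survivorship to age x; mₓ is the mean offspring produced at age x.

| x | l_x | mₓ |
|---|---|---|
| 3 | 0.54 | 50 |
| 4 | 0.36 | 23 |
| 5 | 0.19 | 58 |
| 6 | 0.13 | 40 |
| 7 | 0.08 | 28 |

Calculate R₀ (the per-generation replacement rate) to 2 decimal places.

53.74

R₀ = Σ l_x mₓ:
  age 3: 0.54 × 50 = 27.0000
  age 4: 0.36 × 23 = 8.2800
  age 5: 0.19 × 58 = 11.0200
  age 6: 0.13 × 40 = 5.2000
  age 7: 0.08 × 28 = 2.2400
R₀ = 27.0000 + 8.2800 + 11.0200 + 5.2000 + 2.2400 = 53.7400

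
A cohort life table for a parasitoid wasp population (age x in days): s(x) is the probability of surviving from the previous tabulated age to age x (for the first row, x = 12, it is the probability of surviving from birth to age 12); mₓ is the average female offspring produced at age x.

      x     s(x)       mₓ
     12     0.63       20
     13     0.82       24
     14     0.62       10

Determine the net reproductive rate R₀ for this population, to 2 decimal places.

Survivorship from birth: l_x = s_12·s_13·…·s_x.
  l_12 = 0.63000
  l_13 = 0.51660
  l_14 = 0.32029
R₀ = Σ l_x mₓ:
  age 12: 0.63000 × 20 = 12.6000
  age 13: 0.51660 × 24 = 12.3984
  age 14: 0.32029 × 10 = 3.2029
R₀ = 12.6000 + 12.3984 + 3.2029 = 28.2013

28.20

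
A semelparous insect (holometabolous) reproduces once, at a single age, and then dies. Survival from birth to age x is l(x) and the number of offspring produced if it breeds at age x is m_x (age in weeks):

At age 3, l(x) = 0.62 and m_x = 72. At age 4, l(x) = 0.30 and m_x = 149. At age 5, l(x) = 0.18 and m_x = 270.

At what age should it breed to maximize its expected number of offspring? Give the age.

Expected offspring if breeding at age x = l(x) × m_x:
  age 3: 0.62 × 72 = 44.640
  age 4: 0.30 × 149 = 44.700
  age 5: 0.18 × 270 = 48.600
Maximum at age 5 (48.600).

5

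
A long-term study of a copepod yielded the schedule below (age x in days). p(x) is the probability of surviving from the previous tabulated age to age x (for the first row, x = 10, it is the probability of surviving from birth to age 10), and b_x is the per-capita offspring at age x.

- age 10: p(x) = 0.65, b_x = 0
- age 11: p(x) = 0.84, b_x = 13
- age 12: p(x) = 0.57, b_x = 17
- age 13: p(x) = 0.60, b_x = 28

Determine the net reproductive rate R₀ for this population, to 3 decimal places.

17.617

Survivorship from birth: l_x = p_10·p_11·…·p_x.
  l_10 = 0.65000
  l_11 = 0.54600
  l_12 = 0.31122
  l_13 = 0.18673
R₀ = Σ l_x b_x:
  age 10: 0.65000 × 0 = 0.0000
  age 11: 0.54600 × 13 = 7.0980
  age 12: 0.31122 × 17 = 5.2907
  age 13: 0.18673 × 28 = 5.2284
R₀ = 0.0000 + 7.0980 + 5.2907 + 5.2284 = 17.6172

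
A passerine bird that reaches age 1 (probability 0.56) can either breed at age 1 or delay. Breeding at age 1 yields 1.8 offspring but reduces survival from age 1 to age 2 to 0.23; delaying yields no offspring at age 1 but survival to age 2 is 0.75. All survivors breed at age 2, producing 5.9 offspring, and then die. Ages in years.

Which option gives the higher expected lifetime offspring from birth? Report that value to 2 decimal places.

breed at age 1: R₀ = 0.56 × (1.8 + 0.23 × 5.9) = 0.56 × 3.1570 = 1.7679
delay to age 2: R₀ = 0.56 × (0.75 × 5.9) = 0.56 × 4.4250 = 2.4780
Higher: delay to age 2 (2.4780).

2.48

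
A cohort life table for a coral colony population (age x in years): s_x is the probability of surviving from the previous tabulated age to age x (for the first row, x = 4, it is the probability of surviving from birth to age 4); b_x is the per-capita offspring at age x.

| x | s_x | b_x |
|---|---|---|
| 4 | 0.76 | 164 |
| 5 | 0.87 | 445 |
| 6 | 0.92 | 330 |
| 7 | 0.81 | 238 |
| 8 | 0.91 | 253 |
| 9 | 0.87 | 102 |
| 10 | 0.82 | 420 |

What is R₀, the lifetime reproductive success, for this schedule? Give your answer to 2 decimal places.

Survivorship from birth: l_x = s_4·s_5·…·s_x.
  l_4 = 0.76000
  l_5 = 0.66120
  l_6 = 0.60830
  l_7 = 0.49273
  l_8 = 0.44838
  l_9 = 0.39009
  l_10 = 0.31987
R₀ = Σ l_x b_x:
  age 4: 0.76000 × 164 = 124.6400
  age 5: 0.66120 × 445 = 294.2340
  age 6: 0.60830 × 330 = 200.7390
  age 7: 0.49273 × 238 = 117.2697
  age 8: 0.44838 × 253 = 113.4401
  age 9: 0.39009 × 102 = 39.7892
  age 10: 0.31987 × 420 = 134.3454
R₀ = 124.6400 + 294.2340 + 200.7390 + 117.2697 + 113.4401 + 39.7892 + 134.3454 = 1024.4575

1024.46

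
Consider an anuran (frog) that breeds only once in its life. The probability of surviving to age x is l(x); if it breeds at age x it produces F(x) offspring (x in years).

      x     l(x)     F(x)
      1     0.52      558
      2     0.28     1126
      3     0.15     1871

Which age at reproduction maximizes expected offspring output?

2

Expected offspring if breeding at age x = l(x) × F(x):
  age 1: 0.52 × 558 = 290.160
  age 2: 0.28 × 1126 = 315.280
  age 3: 0.15 × 1871 = 280.650
Maximum at age 2 (315.280).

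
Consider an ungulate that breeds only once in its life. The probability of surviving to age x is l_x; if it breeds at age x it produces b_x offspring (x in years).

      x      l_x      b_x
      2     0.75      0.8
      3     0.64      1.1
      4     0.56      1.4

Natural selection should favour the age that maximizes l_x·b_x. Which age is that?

Expected offspring if breeding at age x = l_x × b_x:
  age 2: 0.75 × 0.8 = 0.600
  age 3: 0.64 × 1.1 = 0.704
  age 4: 0.56 × 1.4 = 0.784
Maximum at age 4 (0.784).

4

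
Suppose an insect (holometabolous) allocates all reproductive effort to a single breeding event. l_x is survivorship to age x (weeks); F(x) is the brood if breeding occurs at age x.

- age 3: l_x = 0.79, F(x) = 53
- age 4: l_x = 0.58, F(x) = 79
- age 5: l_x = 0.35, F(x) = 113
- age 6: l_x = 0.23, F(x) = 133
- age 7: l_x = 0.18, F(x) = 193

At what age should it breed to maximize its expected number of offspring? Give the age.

4

Expected offspring if breeding at age x = l_x × F(x):
  age 3: 0.79 × 53 = 41.870
  age 4: 0.58 × 79 = 45.820
  age 5: 0.35 × 113 = 39.550
  age 6: 0.23 × 133 = 30.590
  age 7: 0.18 × 193 = 34.740
Maximum at age 4 (45.820).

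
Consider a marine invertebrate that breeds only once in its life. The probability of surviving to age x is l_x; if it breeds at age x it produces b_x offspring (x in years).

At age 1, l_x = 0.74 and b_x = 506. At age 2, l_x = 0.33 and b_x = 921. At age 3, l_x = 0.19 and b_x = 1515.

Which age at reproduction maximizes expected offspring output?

Expected offspring if breeding at age x = l_x × b_x:
  age 1: 0.74 × 506 = 374.440
  age 2: 0.33 × 921 = 303.930
  age 3: 0.19 × 1515 = 287.850
Maximum at age 1 (374.440).

1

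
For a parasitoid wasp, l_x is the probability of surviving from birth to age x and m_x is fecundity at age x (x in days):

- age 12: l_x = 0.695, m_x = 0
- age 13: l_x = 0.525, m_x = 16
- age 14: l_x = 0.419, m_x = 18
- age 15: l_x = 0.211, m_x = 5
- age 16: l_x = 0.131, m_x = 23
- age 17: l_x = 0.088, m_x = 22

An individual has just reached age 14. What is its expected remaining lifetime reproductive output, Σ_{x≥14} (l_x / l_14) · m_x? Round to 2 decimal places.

32.33

l_14 = 0.419. Conditional survival from age 14 to x is l_x / l_14.
  x=14: (0.419/0.419) × 18 = 18.0000
  x=15: (0.211/0.419) × 5 = 2.5179
  x=16: (0.131/0.419) × 23 = 7.1909
  x=17: (0.088/0.419) × 22 = 4.6205
Sum = 18.0000 + 2.5179 + 7.1909 + 4.6205 = 32.3294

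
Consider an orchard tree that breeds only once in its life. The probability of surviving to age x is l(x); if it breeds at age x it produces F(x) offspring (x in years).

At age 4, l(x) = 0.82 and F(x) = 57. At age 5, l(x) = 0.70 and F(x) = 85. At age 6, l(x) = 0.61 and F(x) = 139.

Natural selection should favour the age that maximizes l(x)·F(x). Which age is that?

Expected offspring if breeding at age x = l(x) × F(x):
  age 4: 0.82 × 57 = 46.740
  age 5: 0.70 × 85 = 59.500
  age 6: 0.61 × 139 = 84.790
Maximum at age 6 (84.790).

6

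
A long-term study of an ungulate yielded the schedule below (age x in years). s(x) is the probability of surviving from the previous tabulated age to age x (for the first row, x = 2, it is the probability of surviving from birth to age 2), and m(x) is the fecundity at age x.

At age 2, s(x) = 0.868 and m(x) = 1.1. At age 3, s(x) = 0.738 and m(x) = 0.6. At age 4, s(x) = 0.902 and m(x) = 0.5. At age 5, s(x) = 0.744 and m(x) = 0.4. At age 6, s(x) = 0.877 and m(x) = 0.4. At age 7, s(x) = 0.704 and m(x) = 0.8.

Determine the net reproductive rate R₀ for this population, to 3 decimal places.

Survivorship from birth: l_x = s_2·s_3·…·s_x.
  l_2 = 0.86800
  l_3 = 0.64058
  l_4 = 0.57781
  l_5 = 0.42989
  l_6 = 0.37701
  l_7 = 0.26542
R₀ = Σ l_x m(x):
  age 2: 0.86800 × 1.1 = 0.9548
  age 3: 0.64058 × 0.6 = 0.3843
  age 4: 0.57781 × 0.5 = 0.2889
  age 5: 0.42989 × 0.4 = 0.1720
  age 6: 0.37701 × 0.4 = 0.1508
  age 7: 0.26542 × 0.8 = 0.2123
R₀ = 0.9548 + 0.3843 + 0.2889 + 0.1720 + 0.1508 + 0.2123 = 2.1631

2.163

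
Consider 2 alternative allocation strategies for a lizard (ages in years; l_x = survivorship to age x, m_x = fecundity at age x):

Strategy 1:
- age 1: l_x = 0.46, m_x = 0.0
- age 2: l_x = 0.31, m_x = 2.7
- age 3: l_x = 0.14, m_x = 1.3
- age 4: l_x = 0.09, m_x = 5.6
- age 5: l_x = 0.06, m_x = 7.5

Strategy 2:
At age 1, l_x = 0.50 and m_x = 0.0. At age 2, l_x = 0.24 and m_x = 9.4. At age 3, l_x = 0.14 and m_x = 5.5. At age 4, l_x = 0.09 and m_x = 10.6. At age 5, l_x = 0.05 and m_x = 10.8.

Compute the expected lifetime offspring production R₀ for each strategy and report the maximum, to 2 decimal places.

4.52

Strategy 1: R₀ = 0.46×0.0 + 0.31×2.7 + 0.14×1.3 + 0.09×5.6 + 0.06×7.5 = 1.9730
Strategy 2: R₀ = 0.50×0.0 + 0.24×9.4 + 0.14×5.5 + 0.09×10.6 + 0.05×10.8 = 4.5200
Highest R₀: strategy 2 with 4.5200.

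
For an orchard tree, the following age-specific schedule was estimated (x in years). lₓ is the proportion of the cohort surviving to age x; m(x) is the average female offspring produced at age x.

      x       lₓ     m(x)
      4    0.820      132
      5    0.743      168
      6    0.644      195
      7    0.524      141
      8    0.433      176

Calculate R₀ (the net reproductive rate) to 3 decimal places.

508.736

R₀ = Σ lₓ m(x):
  age 4: 0.820 × 132 = 108.2400
  age 5: 0.743 × 168 = 124.8240
  age 6: 0.644 × 195 = 125.5800
  age 7: 0.524 × 141 = 73.8840
  age 8: 0.433 × 176 = 76.2080
R₀ = 108.2400 + 124.8240 + 125.5800 + 73.8840 + 76.2080 = 508.7360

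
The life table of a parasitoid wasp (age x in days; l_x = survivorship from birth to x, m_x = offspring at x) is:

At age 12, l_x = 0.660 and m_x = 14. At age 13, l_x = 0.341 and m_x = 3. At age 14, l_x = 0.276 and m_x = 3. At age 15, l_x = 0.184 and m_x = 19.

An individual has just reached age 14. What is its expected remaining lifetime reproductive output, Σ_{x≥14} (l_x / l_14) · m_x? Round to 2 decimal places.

15.67

l_14 = 0.276. Conditional survival from age 14 to x is l_x / l_14.
  x=14: (0.276/0.276) × 3 = 3.0000
  x=15: (0.184/0.276) × 19 = 12.6667
Sum = 3.0000 + 12.6667 = 15.6667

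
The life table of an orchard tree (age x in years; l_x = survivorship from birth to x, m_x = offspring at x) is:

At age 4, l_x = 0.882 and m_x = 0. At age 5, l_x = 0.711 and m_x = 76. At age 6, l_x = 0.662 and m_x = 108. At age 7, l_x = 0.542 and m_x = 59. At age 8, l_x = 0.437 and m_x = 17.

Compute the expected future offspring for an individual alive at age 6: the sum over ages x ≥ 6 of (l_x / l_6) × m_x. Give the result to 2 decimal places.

l_6 = 0.662. Conditional survival from age 6 to x is l_x / l_6.
  x=6: (0.662/0.662) × 108 = 108.0000
  x=7: (0.542/0.662) × 59 = 48.3051
  x=8: (0.437/0.662) × 17 = 11.2221
Sum = 108.0000 + 48.3051 + 11.2221 = 167.5272

167.53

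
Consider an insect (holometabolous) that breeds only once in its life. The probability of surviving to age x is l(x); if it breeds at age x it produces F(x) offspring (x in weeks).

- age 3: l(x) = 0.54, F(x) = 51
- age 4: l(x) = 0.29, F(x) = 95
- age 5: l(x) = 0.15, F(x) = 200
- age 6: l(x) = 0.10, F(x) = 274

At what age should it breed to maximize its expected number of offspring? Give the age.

Expected offspring if breeding at age x = l(x) × F(x):
  age 3: 0.54 × 51 = 27.540
  age 4: 0.29 × 95 = 27.550
  age 5: 0.15 × 200 = 30.000
  age 6: 0.10 × 274 = 27.400
Maximum at age 5 (30.000).

5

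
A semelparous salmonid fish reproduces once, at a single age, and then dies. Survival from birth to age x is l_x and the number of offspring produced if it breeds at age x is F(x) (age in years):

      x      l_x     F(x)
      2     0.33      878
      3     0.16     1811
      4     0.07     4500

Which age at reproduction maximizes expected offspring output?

4

Expected offspring if breeding at age x = l_x × F(x):
  age 2: 0.33 × 878 = 289.740
  age 3: 0.16 × 1811 = 289.760
  age 4: 0.07 × 4500 = 315.000
Maximum at age 4 (315.000).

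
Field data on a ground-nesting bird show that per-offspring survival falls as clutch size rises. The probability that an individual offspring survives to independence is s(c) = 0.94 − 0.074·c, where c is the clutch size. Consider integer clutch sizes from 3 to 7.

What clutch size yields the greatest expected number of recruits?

6

Expected recruits = c × s(c):
  c=3: 3 × 0.718 = 2.154
  c=4: 4 × 0.644 = 2.576
  c=5: 5 × 0.570 = 2.850
  c=6: 6 × 0.496 = 2.976
  c=7: 7 × 0.422 = 2.954
Maximum at c = 6 (2.976 recruits).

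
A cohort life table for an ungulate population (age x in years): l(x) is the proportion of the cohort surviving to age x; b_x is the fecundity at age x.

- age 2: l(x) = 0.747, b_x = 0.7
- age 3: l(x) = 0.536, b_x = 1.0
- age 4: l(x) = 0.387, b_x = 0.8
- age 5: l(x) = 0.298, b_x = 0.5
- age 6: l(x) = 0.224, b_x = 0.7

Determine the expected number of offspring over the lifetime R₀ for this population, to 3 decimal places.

R₀ = Σ l(x) b_x:
  age 2: 0.747 × 0.7 = 0.5229
  age 3: 0.536 × 1.0 = 0.5360
  age 4: 0.387 × 0.8 = 0.3096
  age 5: 0.298 × 0.5 = 0.1490
  age 6: 0.224 × 0.7 = 0.1568
R₀ = 0.5229 + 0.5360 + 0.3096 + 0.1490 + 0.1568 = 1.6743

1.674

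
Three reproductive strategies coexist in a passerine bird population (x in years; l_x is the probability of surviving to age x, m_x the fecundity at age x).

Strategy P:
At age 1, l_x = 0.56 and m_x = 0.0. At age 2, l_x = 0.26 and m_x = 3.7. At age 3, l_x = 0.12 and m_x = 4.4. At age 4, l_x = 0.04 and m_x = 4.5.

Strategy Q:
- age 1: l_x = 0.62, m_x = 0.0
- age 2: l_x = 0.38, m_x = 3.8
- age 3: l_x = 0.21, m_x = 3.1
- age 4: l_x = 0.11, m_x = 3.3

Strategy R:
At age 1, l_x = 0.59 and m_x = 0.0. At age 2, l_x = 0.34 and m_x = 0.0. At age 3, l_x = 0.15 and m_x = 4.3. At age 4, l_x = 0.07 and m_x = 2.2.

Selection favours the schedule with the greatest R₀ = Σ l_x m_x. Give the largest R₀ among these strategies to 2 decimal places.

2.46

Strategy P: R₀ = 0.56×0.0 + 0.26×3.7 + 0.12×4.4 + 0.04×4.5 = 1.6700
Strategy Q: R₀ = 0.62×0.0 + 0.38×3.8 + 0.21×3.1 + 0.11×3.3 = 2.4580
Strategy R: R₀ = 0.59×0.0 + 0.34×0.0 + 0.15×4.3 + 0.07×2.2 = 0.7990
Highest R₀: strategy Q with 2.4580.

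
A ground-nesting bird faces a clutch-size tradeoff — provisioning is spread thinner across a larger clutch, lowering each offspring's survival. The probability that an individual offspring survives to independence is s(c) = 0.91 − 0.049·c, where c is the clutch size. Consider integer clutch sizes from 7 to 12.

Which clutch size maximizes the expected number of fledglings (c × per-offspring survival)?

Expected fledglings = c × s(c):
  c=7: 7 × 0.567 = 3.969
  c=8: 8 × 0.518 = 4.144
  c=9: 9 × 0.469 = 4.221
  c=10: 10 × 0.420 = 4.200
  c=11: 11 × 0.371 = 4.081
  c=12: 12 × 0.322 = 3.864
Maximum at c = 9 (4.221 fledglings).

9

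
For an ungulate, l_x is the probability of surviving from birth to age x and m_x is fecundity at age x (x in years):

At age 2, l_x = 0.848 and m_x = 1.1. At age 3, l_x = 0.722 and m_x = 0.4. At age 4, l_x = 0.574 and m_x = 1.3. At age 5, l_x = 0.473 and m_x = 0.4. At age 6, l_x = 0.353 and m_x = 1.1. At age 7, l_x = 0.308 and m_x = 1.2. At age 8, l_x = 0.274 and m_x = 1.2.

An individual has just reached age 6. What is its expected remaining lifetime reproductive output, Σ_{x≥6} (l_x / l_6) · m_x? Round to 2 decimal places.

3.08

l_6 = 0.353. Conditional survival from age 6 to x is l_x / l_6.
  x=6: (0.353/0.353) × 1.1 = 1.1000
  x=7: (0.308/0.353) × 1.2 = 1.0470
  x=8: (0.274/0.353) × 1.2 = 0.9314
Sum = 1.1000 + 1.0470 + 0.9314 = 3.0785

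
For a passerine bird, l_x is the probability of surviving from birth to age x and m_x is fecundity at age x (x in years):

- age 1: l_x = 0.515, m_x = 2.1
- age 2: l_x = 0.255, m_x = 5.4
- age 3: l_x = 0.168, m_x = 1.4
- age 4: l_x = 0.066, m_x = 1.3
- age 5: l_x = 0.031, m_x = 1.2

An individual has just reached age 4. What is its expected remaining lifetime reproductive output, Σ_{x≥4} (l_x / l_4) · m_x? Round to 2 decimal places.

l_4 = 0.066. Conditional survival from age 4 to x is l_x / l_4.
  x=4: (0.066/0.066) × 1.3 = 1.3000
  x=5: (0.031/0.066) × 1.2 = 0.5636
Sum = 1.3000 + 0.5636 = 1.8636

1.86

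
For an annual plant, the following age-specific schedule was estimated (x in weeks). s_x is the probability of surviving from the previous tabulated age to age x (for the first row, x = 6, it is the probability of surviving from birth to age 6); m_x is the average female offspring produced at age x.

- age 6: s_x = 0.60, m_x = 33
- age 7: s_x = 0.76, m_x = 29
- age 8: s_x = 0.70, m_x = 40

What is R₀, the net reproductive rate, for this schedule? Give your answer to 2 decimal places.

Survivorship from birth: l_x = s_6·s_7·…·s_x.
  l_6 = 0.60000
  l_7 = 0.45600
  l_8 = 0.31920
R₀ = Σ l_x m_x:
  age 6: 0.60000 × 33 = 19.8000
  age 7: 0.45600 × 29 = 13.2240
  age 8: 0.31920 × 40 = 12.7680
R₀ = 19.8000 + 13.2240 + 12.7680 = 45.7920

45.79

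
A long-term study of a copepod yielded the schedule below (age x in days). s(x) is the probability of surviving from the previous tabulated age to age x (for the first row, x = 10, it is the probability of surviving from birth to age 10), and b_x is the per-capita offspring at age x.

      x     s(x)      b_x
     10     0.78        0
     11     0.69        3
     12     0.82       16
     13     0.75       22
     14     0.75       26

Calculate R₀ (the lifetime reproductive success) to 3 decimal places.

22.412

Survivorship from birth: l_x = s_10·s_11·…·s_x.
  l_10 = 0.78000
  l_11 = 0.53820
  l_12 = 0.44132
  l_13 = 0.33099
  l_14 = 0.24824
R₀ = Σ l_x b_x:
  age 10: 0.78000 × 0 = 0.0000
  age 11: 0.53820 × 3 = 1.6146
  age 12: 0.44132 × 16 = 7.0611
  age 13: 0.33099 × 22 = 7.2818
  age 14: 0.24824 × 26 = 6.4542
R₀ = 0.0000 + 1.6146 + 7.0611 + 7.2818 + 6.4542 = 22.4117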